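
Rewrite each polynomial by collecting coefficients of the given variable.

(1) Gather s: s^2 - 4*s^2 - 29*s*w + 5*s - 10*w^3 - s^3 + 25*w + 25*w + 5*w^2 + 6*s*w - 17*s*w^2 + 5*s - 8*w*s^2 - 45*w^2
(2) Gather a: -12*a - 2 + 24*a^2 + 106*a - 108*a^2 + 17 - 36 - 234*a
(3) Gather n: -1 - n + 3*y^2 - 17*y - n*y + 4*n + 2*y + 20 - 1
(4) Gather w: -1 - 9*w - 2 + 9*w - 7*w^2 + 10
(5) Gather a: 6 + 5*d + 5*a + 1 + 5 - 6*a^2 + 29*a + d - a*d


(1) = -s^3 + s^2*(-8*w - 3) + s*(-17*w^2 - 23*w + 10) - 10*w^3 - 40*w^2 + 50*w
(2) = -84*a^2 - 140*a - 21
(3) = n*(3 - y) + 3*y^2 - 15*y + 18
(4) = 7 - 7*w^2
(5) = -6*a^2 + a*(34 - d) + 6*d + 12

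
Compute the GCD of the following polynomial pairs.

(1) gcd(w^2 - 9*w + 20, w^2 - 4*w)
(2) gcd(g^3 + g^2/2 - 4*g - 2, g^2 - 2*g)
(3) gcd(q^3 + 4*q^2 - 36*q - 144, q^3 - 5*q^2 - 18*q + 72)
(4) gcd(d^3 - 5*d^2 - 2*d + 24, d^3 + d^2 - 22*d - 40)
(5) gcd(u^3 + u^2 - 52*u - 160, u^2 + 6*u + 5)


(1) = w - 4
(2) = g - 2
(3) = q^2 - 2*q - 24
(4) = d + 2
(5) = gcd((u - 8)*(u + 4)*(u + 5), (u + 1)*(u + 5)) = u + 5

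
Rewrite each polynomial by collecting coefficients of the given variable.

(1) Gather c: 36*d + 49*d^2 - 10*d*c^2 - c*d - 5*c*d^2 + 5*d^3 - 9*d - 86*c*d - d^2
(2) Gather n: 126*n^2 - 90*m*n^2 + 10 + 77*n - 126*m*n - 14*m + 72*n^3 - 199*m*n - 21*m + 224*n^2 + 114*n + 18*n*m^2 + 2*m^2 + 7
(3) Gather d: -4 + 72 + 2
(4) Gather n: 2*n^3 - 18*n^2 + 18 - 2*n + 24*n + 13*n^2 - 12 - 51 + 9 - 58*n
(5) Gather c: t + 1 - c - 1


(1) = -10*c^2*d + c*(-5*d^2 - 87*d) + 5*d^3 + 48*d^2 + 27*d
(2) = 2*m^2 - 35*m + 72*n^3 + n^2*(350 - 90*m) + n*(18*m^2 - 325*m + 191) + 17
(3) = 70
(4) = 2*n^3 - 5*n^2 - 36*n - 36
(5) = -c + t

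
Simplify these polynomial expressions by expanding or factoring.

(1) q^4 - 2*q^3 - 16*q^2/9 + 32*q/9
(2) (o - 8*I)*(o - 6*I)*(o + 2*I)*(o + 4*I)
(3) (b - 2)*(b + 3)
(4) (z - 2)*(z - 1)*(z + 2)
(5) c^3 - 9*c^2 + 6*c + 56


(1) = q*(q - 2)*(q - 4/3)*(q + 4/3)
(2) = o^4 - 8*I*o^3 + 28*o^2 - 176*I*o + 384
(3) = b^2 + b - 6
(4) = z^3 - z^2 - 4*z + 4
(5) = (c - 7)*(c - 4)*(c + 2)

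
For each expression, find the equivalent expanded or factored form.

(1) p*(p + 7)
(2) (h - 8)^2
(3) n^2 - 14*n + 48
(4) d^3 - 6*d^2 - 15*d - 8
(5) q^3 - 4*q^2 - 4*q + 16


(1) = p^2 + 7*p
(2) = h^2 - 16*h + 64
(3) = (n - 8)*(n - 6)
(4) = (d - 8)*(d + 1)^2
(5) = (q - 4)*(q - 2)*(q + 2)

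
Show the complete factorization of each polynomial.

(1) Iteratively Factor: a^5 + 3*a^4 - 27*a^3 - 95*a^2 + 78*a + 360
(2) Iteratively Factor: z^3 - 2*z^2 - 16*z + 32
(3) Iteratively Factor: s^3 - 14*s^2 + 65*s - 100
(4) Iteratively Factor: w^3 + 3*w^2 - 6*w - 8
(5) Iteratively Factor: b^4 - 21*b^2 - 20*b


(1) = (a - 5)*(a^4 + 8*a^3 + 13*a^2 - 30*a - 72) = (a - 5)*(a - 2)*(a^3 + 10*a^2 + 33*a + 36) = (a - 5)*(a - 2)*(a + 4)*(a^2 + 6*a + 9) = (a - 5)*(a - 2)*(a + 3)*(a + 4)*(a + 3)
(2) = (z - 2)*(z^2 - 16) = (z - 2)*(z + 4)*(z - 4)
(3) = (s - 5)*(s^2 - 9*s + 20) = (s - 5)*(s - 4)*(s - 5)
(4) = (w + 4)*(w^2 - w - 2) = (w - 2)*(w + 4)*(w + 1)
(5) = (b)*(b^3 - 21*b - 20) = b*(b + 4)*(b^2 - 4*b - 5) = b*(b + 1)*(b + 4)*(b - 5)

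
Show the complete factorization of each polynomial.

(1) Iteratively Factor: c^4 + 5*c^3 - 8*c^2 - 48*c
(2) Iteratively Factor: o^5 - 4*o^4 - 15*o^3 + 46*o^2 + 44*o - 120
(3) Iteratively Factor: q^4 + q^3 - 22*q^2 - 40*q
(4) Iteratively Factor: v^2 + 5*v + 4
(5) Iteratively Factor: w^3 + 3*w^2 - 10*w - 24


(1) = (c - 3)*(c^3 + 8*c^2 + 16*c) = (c - 3)*(c + 4)*(c^2 + 4*c) = (c - 3)*(c + 4)^2*(c)
(2) = (o - 5)*(o^4 + o^3 - 10*o^2 - 4*o + 24) = (o - 5)*(o + 2)*(o^3 - o^2 - 8*o + 12) = (o - 5)*(o - 2)*(o + 2)*(o^2 + o - 6) = (o - 5)*(o - 2)^2*(o + 2)*(o + 3)
(3) = (q + 4)*(q^3 - 3*q^2 - 10*q) = (q + 2)*(q + 4)*(q^2 - 5*q) = q*(q + 2)*(q + 4)*(q - 5)
(4) = (v + 4)*(v + 1)
(5) = (w + 2)*(w^2 + w - 12) = (w - 3)*(w + 2)*(w + 4)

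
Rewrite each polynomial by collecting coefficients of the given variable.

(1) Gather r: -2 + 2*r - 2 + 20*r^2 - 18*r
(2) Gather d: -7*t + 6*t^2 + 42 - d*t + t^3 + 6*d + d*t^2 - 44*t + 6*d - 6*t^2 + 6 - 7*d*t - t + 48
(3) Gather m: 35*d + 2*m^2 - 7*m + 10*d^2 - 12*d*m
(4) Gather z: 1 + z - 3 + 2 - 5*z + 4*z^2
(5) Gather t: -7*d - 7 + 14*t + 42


(1) = 20*r^2 - 16*r - 4
(2) = d*(t^2 - 8*t + 12) + t^3 - 52*t + 96
(3) = 10*d^2 + 35*d + 2*m^2 + m*(-12*d - 7)
(4) = 4*z^2 - 4*z
(5) = -7*d + 14*t + 35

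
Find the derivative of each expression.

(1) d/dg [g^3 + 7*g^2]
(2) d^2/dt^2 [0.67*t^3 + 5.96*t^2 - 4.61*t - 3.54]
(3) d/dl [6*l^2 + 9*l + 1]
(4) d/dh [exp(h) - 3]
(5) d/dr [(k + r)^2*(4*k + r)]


(1) = g*(3*g + 14)
(2) = 4.02*t + 11.92
(3) = 12*l + 9
(4) = exp(h)
(5) = 3*(k + r)*(3*k + r)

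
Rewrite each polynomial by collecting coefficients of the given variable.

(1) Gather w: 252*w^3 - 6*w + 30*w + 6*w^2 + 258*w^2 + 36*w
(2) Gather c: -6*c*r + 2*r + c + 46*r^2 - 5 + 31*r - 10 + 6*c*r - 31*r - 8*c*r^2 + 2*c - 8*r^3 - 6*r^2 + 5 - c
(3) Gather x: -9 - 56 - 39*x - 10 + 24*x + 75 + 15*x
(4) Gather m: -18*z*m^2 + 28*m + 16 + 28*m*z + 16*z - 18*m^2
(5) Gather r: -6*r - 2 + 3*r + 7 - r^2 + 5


(1) = 252*w^3 + 264*w^2 + 60*w
(2) = c*(2 - 8*r^2) - 8*r^3 + 40*r^2 + 2*r - 10
(3) = 0
(4) = m^2*(-18*z - 18) + m*(28*z + 28) + 16*z + 16
(5) = -r^2 - 3*r + 10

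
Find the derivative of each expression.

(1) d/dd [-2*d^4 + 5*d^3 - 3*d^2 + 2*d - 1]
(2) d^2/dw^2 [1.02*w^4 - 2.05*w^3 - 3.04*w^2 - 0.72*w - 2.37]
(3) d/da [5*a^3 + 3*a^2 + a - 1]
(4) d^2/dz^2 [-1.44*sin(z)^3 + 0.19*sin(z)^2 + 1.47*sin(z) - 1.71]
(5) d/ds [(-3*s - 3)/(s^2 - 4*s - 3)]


(1) = -8*d^3 + 15*d^2 - 6*d + 2
(2) = 12.24*w^2 - 12.3*w - 6.08
(3) = 15*a^2 + 6*a + 1
(4) = -0.39*sin(z) - 3.24*sin(3*z) + 0.38*cos(2*z)
(5) = 3*(-s^2 + 4*s + 2*(s - 2)*(s + 1) + 3)/(-s^2 + 4*s + 3)^2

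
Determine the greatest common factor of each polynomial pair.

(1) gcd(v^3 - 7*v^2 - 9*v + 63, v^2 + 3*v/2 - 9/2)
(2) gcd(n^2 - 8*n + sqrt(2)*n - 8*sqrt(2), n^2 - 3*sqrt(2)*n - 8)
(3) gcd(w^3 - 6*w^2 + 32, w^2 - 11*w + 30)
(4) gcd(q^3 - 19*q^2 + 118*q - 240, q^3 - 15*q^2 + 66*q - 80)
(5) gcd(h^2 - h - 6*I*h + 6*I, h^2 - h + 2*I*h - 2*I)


(1) = gcd((v - 7)*(v - 3)*(v + 3), (v - 3/2)*(v + 3)) = v + 3
(2) = n + sqrt(2)
(3) = gcd((w - 4)^2*(w + 2), (w - 6)*(w - 5)) = 1
(4) = q^2 - 13*q + 40
(5) = h - 1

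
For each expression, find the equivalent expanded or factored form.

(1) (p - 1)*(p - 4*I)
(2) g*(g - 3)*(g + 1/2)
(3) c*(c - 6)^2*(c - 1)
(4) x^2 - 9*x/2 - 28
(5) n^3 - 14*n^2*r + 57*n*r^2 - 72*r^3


(1) = p^2 - p - 4*I*p + 4*I
(2) = g^3 - 5*g^2/2 - 3*g/2
(3) = c^4 - 13*c^3 + 48*c^2 - 36*c
(4) = (x - 8)*(x + 7/2)
(5) = (n - 8*r)*(n - 3*r)^2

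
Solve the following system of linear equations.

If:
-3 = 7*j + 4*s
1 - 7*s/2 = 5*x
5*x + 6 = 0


Then:
j = -11/7
s = 2
x = -6/5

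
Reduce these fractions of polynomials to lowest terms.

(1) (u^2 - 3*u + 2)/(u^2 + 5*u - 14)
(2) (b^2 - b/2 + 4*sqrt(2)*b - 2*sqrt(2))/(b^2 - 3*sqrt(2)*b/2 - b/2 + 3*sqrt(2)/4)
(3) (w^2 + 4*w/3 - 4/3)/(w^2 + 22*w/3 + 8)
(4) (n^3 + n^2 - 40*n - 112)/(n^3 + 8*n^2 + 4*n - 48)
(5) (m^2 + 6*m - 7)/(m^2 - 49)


(1) = (u - 1)/(u + 7)
(2) = (8*b + 32*sqrt(2))/(8*b - 12*sqrt(2))
(3) = (3*w^2 + 4*w - 4)/(3*w^2 + 22*w + 24)
(4) = (n^2 - 3*n - 28)/(n^2 + 4*n - 12)
(5) = (m - 1)/(m - 7)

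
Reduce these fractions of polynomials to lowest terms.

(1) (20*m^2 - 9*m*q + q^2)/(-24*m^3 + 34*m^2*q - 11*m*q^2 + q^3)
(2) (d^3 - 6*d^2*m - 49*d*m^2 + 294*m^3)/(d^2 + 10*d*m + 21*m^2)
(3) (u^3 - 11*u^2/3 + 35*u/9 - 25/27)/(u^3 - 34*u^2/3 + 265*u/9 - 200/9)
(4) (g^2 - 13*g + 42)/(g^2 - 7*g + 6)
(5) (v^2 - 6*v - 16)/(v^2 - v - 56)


(1) = (-5*m + q)/(6*m^2 - 7*m*q + q^2)
(2) = (d^2 - 13*d*m + 42*m^2)/(d + 3*m)
(3) = (3*u - 1)/(3*u - 24)
(4) = (g - 7)/(g - 1)
(5) = (v + 2)/(v + 7)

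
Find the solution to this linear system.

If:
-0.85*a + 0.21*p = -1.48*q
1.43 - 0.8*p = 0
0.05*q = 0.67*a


Then:
a = -0.02
p = 1.79
q = -0.26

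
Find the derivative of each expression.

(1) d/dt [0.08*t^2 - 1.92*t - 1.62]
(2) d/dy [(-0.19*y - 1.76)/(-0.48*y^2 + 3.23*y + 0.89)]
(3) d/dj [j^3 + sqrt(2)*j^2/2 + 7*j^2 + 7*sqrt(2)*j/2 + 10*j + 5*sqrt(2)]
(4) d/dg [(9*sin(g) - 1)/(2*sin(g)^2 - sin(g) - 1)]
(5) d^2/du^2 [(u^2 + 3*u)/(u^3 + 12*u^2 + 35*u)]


(1) = 0.16*t - 1.92
(2) = (-0.0912*y^2 - 1.6896*y + 5.5157)/(0.2304*y^4 - 3.1008*y^3 + 9.5785*y^2 + 5.7494*y + 0.7921)
(3) = 3*j^2 + sqrt(2)*j + 14*j + 7*sqrt(2)/2 + 10
(4) = (-18*sin(g)^2 + 4*sin(g) - 10)*cos(g)/(sin(g) + cos(2*g))^2
(5) = 2*(u^3 + 9*u^2 + 3*u - 93)/(u^6 + 36*u^5 + 537*u^4 + 4248*u^3 + 18795*u^2 + 44100*u + 42875)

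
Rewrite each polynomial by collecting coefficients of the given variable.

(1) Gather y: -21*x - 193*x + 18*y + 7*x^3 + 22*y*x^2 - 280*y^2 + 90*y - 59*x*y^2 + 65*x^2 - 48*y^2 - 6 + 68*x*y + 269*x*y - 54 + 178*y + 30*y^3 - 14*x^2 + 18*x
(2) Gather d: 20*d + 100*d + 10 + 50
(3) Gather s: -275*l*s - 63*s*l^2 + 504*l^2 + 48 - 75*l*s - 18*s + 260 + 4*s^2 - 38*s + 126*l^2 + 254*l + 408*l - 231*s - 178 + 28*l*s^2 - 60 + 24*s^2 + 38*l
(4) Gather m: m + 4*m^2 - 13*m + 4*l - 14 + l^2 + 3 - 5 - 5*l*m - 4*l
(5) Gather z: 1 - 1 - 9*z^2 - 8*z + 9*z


(1) = 7*x^3 + 51*x^2 - 196*x + 30*y^3 + y^2*(-59*x - 328) + y*(22*x^2 + 337*x + 286) - 60
(2) = 120*d + 60
(3) = 630*l^2 + 700*l + s^2*(28*l + 28) + s*(-63*l^2 - 350*l - 287) + 70
(4) = l^2 + 4*m^2 + m*(-5*l - 12) - 16
(5) = -9*z^2 + z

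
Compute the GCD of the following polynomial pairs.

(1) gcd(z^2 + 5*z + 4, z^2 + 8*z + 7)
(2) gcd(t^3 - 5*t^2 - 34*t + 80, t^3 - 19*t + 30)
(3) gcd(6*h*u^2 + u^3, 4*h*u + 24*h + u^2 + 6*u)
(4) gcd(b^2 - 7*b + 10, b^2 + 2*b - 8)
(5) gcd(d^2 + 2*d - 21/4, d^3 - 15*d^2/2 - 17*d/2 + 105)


(1) = gcd((z + 1)*(z + 4), (z + 1)*(z + 7)) = z + 1
(2) = t^2 + 3*t - 10
(3) = 1
(4) = b - 2
(5) = d + 7/2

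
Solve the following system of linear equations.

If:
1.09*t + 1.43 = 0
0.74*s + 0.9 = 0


Then:
s = -1.22
t = -1.31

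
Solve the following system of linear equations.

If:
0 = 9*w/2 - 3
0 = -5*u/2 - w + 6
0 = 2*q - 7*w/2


Then:
q = 7/6
u = 32/15
w = 2/3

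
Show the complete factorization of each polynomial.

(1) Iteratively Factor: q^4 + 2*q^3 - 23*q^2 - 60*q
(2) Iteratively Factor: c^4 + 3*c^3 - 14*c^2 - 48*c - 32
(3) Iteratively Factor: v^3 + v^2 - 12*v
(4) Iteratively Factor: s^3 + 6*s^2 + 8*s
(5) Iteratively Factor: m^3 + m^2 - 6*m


(1) = (q + 3)*(q^3 - q^2 - 20*q) = (q - 5)*(q + 3)*(q^2 + 4*q) = q*(q - 5)*(q + 3)*(q + 4)
(2) = (c + 4)*(c^3 - c^2 - 10*c - 8) = (c + 2)*(c + 4)*(c^2 - 3*c - 4) = (c + 1)*(c + 2)*(c + 4)*(c - 4)
(3) = (v)*(v^2 + v - 12) = v*(v - 3)*(v + 4)
(4) = (s)*(s^2 + 6*s + 8) = s*(s + 2)*(s + 4)
(5) = (m)*(m^2 + m - 6) = m*(m + 3)*(m - 2)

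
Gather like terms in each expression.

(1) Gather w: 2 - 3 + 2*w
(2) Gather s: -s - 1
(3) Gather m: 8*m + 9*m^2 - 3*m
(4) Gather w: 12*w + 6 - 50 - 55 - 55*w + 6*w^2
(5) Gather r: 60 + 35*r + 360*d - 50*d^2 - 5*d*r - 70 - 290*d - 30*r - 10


(1) = 2*w - 1
(2) = -s - 1
(3) = 9*m^2 + 5*m
(4) = 6*w^2 - 43*w - 99
(5) = -50*d^2 + 70*d + r*(5 - 5*d) - 20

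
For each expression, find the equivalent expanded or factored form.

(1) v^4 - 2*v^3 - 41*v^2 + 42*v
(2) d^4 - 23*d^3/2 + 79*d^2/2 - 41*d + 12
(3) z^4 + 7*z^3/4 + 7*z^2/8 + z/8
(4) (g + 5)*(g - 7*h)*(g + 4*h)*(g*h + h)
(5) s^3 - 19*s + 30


(1) = v*(v - 7)*(v - 1)*(v + 6)
(2) = (d - 6)*(d - 4)*(d - 1)*(d - 1/2)
(3) = z*(z + 1/4)*(z + 1/2)*(z + 1)
(4) = g^4*h - 3*g^3*h^2 + 6*g^3*h - 28*g^2*h^3 - 18*g^2*h^2 + 5*g^2*h - 168*g*h^3 - 15*g*h^2 - 140*h^3
(5) = (s - 3)*(s - 2)*(s + 5)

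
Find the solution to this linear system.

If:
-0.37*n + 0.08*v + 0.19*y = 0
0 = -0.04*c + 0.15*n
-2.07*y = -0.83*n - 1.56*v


Then:
c = 2.69188937228092*y
n = 0.717837165941579*y
v = 0.944996892479801*y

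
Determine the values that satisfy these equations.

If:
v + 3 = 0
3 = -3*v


Then:
No Solution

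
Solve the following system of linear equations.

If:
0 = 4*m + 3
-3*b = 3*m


Then:
b = 3/4
m = -3/4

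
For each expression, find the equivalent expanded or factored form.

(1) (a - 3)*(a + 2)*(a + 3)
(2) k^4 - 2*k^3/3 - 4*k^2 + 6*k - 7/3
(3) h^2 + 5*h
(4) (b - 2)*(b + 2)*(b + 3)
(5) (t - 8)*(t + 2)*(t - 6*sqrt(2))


(1) = a^3 + 2*a^2 - 9*a - 18
(2) = (k - 1)^3*(k + 7/3)
(3) = h*(h + 5)
(4) = b^3 + 3*b^2 - 4*b - 12
(5) = t^3 - 6*sqrt(2)*t^2 - 6*t^2 - 16*t + 36*sqrt(2)*t + 96*sqrt(2)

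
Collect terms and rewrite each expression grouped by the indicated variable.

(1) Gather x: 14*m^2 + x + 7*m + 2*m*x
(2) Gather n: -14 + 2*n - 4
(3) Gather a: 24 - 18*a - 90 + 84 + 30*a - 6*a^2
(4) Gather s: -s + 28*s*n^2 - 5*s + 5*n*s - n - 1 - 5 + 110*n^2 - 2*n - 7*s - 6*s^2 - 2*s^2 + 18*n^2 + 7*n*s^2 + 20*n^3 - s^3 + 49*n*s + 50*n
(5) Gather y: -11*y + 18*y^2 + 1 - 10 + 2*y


(1) = 14*m^2 + 7*m + x*(2*m + 1)
(2) = 2*n - 18
(3) = -6*a^2 + 12*a + 18
(4) = 20*n^3 + 128*n^2 + 47*n - s^3 + s^2*(7*n - 8) + s*(28*n^2 + 54*n - 13) - 6
(5) = 18*y^2 - 9*y - 9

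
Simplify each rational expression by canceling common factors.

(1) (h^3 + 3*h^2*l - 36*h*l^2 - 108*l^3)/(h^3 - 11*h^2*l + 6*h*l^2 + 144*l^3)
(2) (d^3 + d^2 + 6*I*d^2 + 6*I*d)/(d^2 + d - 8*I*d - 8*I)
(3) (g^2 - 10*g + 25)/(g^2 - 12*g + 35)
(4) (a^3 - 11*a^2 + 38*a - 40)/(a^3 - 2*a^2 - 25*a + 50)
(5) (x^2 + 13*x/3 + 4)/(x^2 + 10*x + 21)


(1) = (h + 6*l)/(h - 8*l)
(2) = (d^2 + 6*I*d)/(d - 8*I)
(3) = (g - 5)/(g - 7)
(4) = (a - 4)/(a + 5)
(5) = (3*x + 4)/(3*x + 21)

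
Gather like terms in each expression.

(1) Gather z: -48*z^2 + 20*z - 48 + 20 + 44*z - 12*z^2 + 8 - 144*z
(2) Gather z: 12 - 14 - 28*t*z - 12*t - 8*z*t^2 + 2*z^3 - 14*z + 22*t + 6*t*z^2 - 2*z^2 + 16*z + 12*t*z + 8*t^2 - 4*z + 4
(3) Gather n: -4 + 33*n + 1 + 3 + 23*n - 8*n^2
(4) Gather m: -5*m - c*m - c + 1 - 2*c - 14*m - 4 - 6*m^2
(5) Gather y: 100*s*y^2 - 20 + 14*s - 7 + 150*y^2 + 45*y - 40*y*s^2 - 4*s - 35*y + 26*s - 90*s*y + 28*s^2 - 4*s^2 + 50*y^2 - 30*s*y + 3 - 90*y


(1) = -60*z^2 - 80*z - 20
(2) = 8*t^2 + 10*t + 2*z^3 + z^2*(6*t - 2) + z*(-8*t^2 - 16*t - 2) + 2
(3) = -8*n^2 + 56*n
(4) = -3*c - 6*m^2 + m*(-c - 19) - 3
(5) = 24*s^2 + 36*s + y^2*(100*s + 200) + y*(-40*s^2 - 120*s - 80) - 24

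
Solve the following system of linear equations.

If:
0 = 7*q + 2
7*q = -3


Then:
No Solution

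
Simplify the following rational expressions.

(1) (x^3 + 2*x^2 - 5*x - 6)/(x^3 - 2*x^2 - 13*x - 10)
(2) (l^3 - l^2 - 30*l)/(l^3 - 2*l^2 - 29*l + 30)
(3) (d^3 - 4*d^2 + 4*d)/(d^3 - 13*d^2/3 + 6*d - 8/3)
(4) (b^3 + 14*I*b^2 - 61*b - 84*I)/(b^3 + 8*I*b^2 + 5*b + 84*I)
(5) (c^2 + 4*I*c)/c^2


(1) = (x^2 + x - 6)/(x^2 - 3*x - 10)
(2) = l/(l - 1)
(3) = (3*d^2 - 6*d)/(3*d^2 - 7*d + 4)
(4) = (b + 3*I)/(b - 3*I)
(5) = (c + 4*I)/c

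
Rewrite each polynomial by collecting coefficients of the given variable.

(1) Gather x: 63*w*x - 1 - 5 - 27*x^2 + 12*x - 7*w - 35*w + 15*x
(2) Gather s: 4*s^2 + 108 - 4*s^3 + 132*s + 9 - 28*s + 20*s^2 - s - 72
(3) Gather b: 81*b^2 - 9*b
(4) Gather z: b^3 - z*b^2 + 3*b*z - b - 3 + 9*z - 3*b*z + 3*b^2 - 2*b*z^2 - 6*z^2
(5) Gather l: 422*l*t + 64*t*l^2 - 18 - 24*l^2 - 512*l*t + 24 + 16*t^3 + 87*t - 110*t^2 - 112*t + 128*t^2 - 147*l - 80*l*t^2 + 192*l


(1) = -42*w - 27*x^2 + x*(63*w + 27) - 6
(2) = -4*s^3 + 24*s^2 + 103*s + 45
(3) = 81*b^2 - 9*b
(4) = b^3 + 3*b^2 - b + z^2*(-2*b - 6) + z*(9 - b^2) - 3
(5) = l^2*(64*t - 24) + l*(-80*t^2 - 90*t + 45) + 16*t^3 + 18*t^2 - 25*t + 6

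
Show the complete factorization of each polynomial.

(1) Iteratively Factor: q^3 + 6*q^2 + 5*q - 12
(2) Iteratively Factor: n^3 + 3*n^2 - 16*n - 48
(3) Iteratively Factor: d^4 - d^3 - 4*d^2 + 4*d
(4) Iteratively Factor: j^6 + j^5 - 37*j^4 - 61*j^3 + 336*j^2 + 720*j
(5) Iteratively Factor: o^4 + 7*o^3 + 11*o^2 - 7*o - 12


(1) = (q + 3)*(q^2 + 3*q - 4) = (q + 3)*(q + 4)*(q - 1)
(2) = (n - 4)*(n^2 + 7*n + 12) = (n - 4)*(n + 4)*(n + 3)
(3) = (d + 2)*(d^3 - 3*d^2 + 2*d) = (d - 2)*(d + 2)*(d^2 - d) = (d - 2)*(d - 1)*(d + 2)*(d)
(4) = (j)*(j^5 + j^4 - 37*j^3 - 61*j^2 + 336*j + 720) = j*(j - 5)*(j^4 + 6*j^3 - 7*j^2 - 96*j - 144) = j*(j - 5)*(j + 3)*(j^3 + 3*j^2 - 16*j - 48) = j*(j - 5)*(j - 4)*(j + 3)*(j^2 + 7*j + 12) = j*(j - 5)*(j - 4)*(j + 3)^2*(j + 4)
(5) = (o + 3)*(o^3 + 4*o^2 - o - 4) = (o + 3)*(o + 4)*(o^2 - 1) = (o + 1)*(o + 3)*(o + 4)*(o - 1)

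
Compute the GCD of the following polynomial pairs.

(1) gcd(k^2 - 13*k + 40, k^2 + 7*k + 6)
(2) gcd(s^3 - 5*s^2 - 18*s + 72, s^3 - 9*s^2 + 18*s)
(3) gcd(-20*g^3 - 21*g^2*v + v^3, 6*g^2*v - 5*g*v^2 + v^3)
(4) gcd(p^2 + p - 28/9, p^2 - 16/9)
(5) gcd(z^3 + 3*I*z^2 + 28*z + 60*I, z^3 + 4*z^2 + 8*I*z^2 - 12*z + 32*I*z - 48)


(1) = gcd((k - 8)*(k - 5), (k + 1)*(k + 6)) = 1
(2) = gcd((s - 6)*(s - 3)*(s + 4), s*(s - 6)*(s - 3)) = s^2 - 9*s + 18
(3) = gcd((-5*g + v)*(g + v)*(4*g + v), v*(-3*g + v)*(-2*g + v)) = 1
(4) = gcd((p - 4/3)*(p + 7/3), (p - 4/3)*(p + 4/3)) = p - 4/3
(5) = gcd((z - 5*I)*(z + 2*I)*(z + 6*I), (z + 4)*(z + 2*I)*(z + 6*I)) = z^2 + 8*I*z - 12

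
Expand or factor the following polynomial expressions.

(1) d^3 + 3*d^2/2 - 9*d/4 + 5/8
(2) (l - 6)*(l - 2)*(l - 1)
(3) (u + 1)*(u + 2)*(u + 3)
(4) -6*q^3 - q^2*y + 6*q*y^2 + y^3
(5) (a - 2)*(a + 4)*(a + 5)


(1) = (d - 1/2)^2*(d + 5/2)
(2) = l^3 - 9*l^2 + 20*l - 12
(3) = u^3 + 6*u^2 + 11*u + 6
(4) = (-q + y)*(q + y)*(6*q + y)
(5) = a^3 + 7*a^2 + 2*a - 40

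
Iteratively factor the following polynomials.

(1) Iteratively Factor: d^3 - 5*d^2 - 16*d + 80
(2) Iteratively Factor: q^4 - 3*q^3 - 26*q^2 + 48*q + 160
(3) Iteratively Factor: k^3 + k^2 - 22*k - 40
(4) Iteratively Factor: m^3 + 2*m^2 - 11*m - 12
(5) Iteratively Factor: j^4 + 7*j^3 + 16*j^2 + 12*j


(1) = (d - 4)*(d^2 - d - 20) = (d - 5)*(d - 4)*(d + 4)
(2) = (q - 4)*(q^3 + q^2 - 22*q - 40) = (q - 4)*(q + 2)*(q^2 - q - 20) = (q - 4)*(q + 2)*(q + 4)*(q - 5)
(3) = (k + 4)*(k^2 - 3*k - 10) = (k - 5)*(k + 4)*(k + 2)
(4) = (m + 1)*(m^2 + m - 12) = (m - 3)*(m + 1)*(m + 4)
(5) = (j + 2)*(j^3 + 5*j^2 + 6*j) = (j + 2)^2*(j^2 + 3*j) = j*(j + 2)^2*(j + 3)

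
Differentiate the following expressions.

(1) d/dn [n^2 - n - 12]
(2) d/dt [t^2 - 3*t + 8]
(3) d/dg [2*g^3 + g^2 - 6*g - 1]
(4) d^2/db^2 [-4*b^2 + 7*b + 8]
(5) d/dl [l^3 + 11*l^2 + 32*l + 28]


(1) = 2*n - 1
(2) = 2*t - 3
(3) = 6*g^2 + 2*g - 6
(4) = -8
(5) = 3*l^2 + 22*l + 32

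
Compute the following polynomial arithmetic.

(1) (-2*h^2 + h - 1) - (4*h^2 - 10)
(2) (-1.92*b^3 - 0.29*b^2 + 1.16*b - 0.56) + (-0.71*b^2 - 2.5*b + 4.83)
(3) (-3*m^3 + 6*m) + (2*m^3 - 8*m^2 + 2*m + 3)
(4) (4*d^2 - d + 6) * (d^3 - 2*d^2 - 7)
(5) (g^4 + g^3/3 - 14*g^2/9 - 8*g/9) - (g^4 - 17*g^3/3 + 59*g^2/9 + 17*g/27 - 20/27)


(1) = -6*h^2 + h + 9
(2) = -1.92*b^3 - 1.0*b^2 - 1.34*b + 4.27
(3) = -m^3 - 8*m^2 + 8*m + 3
(4) = 4*d^5 - 9*d^4 + 8*d^3 - 40*d^2 + 7*d - 42
(5) = 6*g^3 - 73*g^2/9 - 41*g/27 + 20/27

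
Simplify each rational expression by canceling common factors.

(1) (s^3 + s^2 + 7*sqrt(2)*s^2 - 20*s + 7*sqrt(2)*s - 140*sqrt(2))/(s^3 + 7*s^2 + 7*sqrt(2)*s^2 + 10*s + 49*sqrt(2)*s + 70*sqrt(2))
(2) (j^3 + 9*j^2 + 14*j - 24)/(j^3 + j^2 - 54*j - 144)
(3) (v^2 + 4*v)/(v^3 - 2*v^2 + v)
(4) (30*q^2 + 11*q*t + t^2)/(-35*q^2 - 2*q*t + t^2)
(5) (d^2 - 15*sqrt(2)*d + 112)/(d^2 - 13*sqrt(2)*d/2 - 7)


(1) = (s - 4)/(s + 2)
(2) = (j^2 + 3*j - 4)/(j^2 - 5*j - 24)
(3) = (v + 4)/(v^2 - 2*v + 1)
(4) = (-6*q - t)/(7*q - t)
(5) = (2*d - 16*sqrt(2))/(2*d + sqrt(2))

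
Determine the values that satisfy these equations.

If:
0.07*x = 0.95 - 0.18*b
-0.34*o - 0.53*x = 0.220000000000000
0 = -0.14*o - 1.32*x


Then:
b = 5.25
o = -0.78
x = 0.08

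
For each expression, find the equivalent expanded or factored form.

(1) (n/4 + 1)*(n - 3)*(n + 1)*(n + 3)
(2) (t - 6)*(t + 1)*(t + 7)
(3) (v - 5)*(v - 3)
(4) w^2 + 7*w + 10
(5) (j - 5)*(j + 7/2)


(1) = n^4/4 + 5*n^3/4 - 5*n^2/4 - 45*n/4 - 9
(2) = t^3 + 2*t^2 - 41*t - 42
(3) = v^2 - 8*v + 15
(4) = (w + 2)*(w + 5)
(5) = j^2 - 3*j/2 - 35/2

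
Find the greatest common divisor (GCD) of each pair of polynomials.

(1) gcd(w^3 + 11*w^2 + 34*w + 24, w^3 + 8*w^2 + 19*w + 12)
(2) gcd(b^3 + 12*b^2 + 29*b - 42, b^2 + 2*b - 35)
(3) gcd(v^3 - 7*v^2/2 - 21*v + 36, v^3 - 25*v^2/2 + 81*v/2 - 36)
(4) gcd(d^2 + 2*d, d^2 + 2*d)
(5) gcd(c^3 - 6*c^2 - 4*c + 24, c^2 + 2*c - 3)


(1) = w^2 + 5*w + 4
(2) = gcd((b - 1)*(b + 6)*(b + 7), (b - 5)*(b + 7)) = b + 7
(3) = v - 3/2
(4) = gcd(d*(d + 2), d*(d + 2)) = d^2 + 2*d
(5) = 1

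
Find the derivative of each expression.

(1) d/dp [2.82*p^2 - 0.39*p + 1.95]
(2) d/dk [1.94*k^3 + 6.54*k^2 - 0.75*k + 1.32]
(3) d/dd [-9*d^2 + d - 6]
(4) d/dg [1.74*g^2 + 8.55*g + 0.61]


(1) = 5.64*p - 0.39
(2) = 5.82*k^2 + 13.08*k - 0.75
(3) = 1 - 18*d
(4) = 3.48*g + 8.55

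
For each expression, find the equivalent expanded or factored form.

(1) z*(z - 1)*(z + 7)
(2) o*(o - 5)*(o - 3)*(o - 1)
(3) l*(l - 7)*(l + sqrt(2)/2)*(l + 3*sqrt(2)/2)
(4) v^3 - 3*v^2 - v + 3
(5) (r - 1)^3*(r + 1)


(1) = z^3 + 6*z^2 - 7*z
(2) = o^4 - 9*o^3 + 23*o^2 - 15*o
(3) = l^4 - 7*l^3 + 2*sqrt(2)*l^3 - 14*sqrt(2)*l^2 + 3*l^2/2 - 21*l/2
(4) = (v - 3)*(v - 1)*(v + 1)
(5) = r^4 - 2*r^3 + 2*r - 1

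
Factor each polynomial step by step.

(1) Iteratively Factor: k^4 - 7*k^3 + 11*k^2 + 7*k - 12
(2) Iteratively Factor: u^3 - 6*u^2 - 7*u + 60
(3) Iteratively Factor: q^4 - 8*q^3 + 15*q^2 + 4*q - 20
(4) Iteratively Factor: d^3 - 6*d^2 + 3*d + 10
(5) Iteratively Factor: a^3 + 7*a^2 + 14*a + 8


(1) = (k - 4)*(k^3 - 3*k^2 - k + 3) = (k - 4)*(k - 1)*(k^2 - 2*k - 3) = (k - 4)*(k - 3)*(k - 1)*(k + 1)
(2) = (u - 4)*(u^2 - 2*u - 15) = (u - 5)*(u - 4)*(u + 3)
(3) = (q - 5)*(q^3 - 3*q^2 + 4) = (q - 5)*(q - 2)*(q^2 - q - 2) = (q - 5)*(q - 2)*(q + 1)*(q - 2)
(4) = (d + 1)*(d^2 - 7*d + 10) = (d - 5)*(d + 1)*(d - 2)
(5) = (a + 1)*(a^2 + 6*a + 8) = (a + 1)*(a + 4)*(a + 2)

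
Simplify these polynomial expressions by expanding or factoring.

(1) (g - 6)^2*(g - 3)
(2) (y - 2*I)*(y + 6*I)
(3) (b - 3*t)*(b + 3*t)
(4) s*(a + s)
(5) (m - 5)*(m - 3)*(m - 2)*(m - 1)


(1) = g^3 - 15*g^2 + 72*g - 108
(2) = y^2 + 4*I*y + 12
(3) = b^2 - 9*t^2
(4) = a*s + s^2
(5) = m^4 - 11*m^3 + 41*m^2 - 61*m + 30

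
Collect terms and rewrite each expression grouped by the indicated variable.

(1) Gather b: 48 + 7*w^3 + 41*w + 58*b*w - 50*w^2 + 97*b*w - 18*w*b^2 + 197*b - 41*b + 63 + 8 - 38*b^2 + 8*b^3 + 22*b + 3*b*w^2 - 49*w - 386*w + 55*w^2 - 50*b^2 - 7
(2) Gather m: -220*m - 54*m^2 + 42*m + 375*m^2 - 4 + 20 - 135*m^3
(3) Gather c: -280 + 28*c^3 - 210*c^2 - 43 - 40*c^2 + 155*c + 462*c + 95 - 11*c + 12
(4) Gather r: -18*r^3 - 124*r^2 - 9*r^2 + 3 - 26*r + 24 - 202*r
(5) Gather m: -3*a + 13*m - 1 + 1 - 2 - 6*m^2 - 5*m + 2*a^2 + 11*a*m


(1) = 8*b^3 + b^2*(-18*w - 88) + b*(3*w^2 + 155*w + 178) + 7*w^3 + 5*w^2 - 394*w + 112
(2) = -135*m^3 + 321*m^2 - 178*m + 16
(3) = 28*c^3 - 250*c^2 + 606*c - 216
(4) = -18*r^3 - 133*r^2 - 228*r + 27
(5) = 2*a^2 - 3*a - 6*m^2 + m*(11*a + 8) - 2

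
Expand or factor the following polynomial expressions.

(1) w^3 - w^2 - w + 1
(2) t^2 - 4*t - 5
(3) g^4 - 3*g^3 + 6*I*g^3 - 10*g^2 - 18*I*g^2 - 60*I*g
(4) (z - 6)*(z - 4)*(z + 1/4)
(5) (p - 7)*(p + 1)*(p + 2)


(1) = (w - 1)^2*(w + 1)
(2) = (t - 5)*(t + 1)
(3) = g*(g - 5)*(g + 2)*(g + 6*I)
(4) = z^3 - 39*z^2/4 + 43*z/2 + 6
(5) = p^3 - 4*p^2 - 19*p - 14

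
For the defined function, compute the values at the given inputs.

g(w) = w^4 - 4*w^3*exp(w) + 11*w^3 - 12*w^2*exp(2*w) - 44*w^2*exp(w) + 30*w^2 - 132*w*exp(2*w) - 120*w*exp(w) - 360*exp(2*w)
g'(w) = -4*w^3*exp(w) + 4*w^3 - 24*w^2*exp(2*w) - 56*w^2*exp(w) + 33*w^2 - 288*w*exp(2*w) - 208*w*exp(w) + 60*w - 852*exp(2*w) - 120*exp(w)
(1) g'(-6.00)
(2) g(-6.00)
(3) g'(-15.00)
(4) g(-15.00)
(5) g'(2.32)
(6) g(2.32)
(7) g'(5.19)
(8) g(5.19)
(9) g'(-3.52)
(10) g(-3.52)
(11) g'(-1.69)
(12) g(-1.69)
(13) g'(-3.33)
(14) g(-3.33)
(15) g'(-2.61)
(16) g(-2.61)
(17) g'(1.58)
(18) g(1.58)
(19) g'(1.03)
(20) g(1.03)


(1) = -36.06
(2) = 0.00
(3) = -6975.00
(4) = 20250.00
(5) = -180119.63
(6) = -81096.42
(7) = -96992014.01
(8) = -44493710.45
(9) = 25.85
(10) = 46.97
(11) = -24.46
(12) = 52.71
(13) = 21.78
(14) = 51.50
(15) = 3.93
(16) = 60.89
(17) = -34960.39
(18) = -15513.26
(19) = -10225.67
(20) = -4435.41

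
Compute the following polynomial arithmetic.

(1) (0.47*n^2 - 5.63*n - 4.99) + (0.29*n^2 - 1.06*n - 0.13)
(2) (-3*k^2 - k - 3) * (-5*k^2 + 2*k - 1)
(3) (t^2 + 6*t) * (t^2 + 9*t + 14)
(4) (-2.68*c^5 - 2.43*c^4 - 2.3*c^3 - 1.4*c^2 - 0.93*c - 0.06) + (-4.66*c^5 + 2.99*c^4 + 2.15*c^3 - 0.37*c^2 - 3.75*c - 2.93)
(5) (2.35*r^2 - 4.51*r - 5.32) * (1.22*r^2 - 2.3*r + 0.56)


(1) = 0.76*n^2 - 6.69*n - 5.12
(2) = 15*k^4 - k^3 + 16*k^2 - 5*k + 3
(3) = t^4 + 15*t^3 + 68*t^2 + 84*t
(4) = -7.34*c^5 + 0.56*c^4 - 0.15*c^3 - 1.77*c^2 - 4.68*c - 2.99
(5) = 2.867*r^4 - 10.9072*r^3 + 5.1986*r^2 + 9.7104*r - 2.9792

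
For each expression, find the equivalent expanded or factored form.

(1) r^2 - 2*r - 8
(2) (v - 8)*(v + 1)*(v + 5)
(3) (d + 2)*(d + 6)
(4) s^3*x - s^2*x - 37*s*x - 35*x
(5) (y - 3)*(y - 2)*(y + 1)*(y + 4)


(1) = (r - 4)*(r + 2)
(2) = v^3 - 2*v^2 - 43*v - 40
(3) = d^2 + 8*d + 12
(4) = (s - 7)*(s + 5)*(s*x + x)
(5) = y^4 - 15*y^2 + 10*y + 24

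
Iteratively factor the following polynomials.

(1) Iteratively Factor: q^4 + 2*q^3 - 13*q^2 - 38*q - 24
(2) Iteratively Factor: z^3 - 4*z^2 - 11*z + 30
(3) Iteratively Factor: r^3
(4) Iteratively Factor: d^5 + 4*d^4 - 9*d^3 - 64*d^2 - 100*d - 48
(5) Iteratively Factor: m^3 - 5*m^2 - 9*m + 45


(1) = (q + 2)*(q^3 - 13*q - 12) = (q + 2)*(q + 3)*(q^2 - 3*q - 4) = (q + 1)*(q + 2)*(q + 3)*(q - 4)
(2) = (z - 5)*(z^2 + z - 6) = (z - 5)*(z - 2)*(z + 3)
(3) = (r)*(r^2) = r^2*(r)
(4) = (d + 2)*(d^4 + 2*d^3 - 13*d^2 - 38*d - 24) = (d - 4)*(d + 2)*(d^3 + 6*d^2 + 11*d + 6) = (d - 4)*(d + 2)*(d + 3)*(d^2 + 3*d + 2) = (d - 4)*(d + 2)^2*(d + 3)*(d + 1)
(5) = (m + 3)*(m^2 - 8*m + 15) = (m - 3)*(m + 3)*(m - 5)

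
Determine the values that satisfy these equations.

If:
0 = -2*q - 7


Then:
q = -7/2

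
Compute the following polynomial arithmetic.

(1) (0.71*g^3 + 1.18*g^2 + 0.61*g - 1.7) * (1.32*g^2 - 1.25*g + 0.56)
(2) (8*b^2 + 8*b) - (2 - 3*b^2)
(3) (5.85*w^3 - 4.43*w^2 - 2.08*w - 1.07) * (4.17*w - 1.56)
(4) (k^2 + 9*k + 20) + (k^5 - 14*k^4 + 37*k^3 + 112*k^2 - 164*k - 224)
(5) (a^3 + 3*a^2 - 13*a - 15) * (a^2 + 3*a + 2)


(1) = 0.9372*g^5 + 0.6701*g^4 - 0.2722*g^3 - 2.3457*g^2 + 2.4666*g - 0.952
(2) = 11*b^2 + 8*b - 2
(3) = 24.3945*w^4 - 27.5991*w^3 - 1.7628*w^2 - 1.2171*w + 1.6692
(4) = k^5 - 14*k^4 + 37*k^3 + 113*k^2 - 155*k - 204
(5) = a^5 + 6*a^4 - 2*a^3 - 48*a^2 - 71*a - 30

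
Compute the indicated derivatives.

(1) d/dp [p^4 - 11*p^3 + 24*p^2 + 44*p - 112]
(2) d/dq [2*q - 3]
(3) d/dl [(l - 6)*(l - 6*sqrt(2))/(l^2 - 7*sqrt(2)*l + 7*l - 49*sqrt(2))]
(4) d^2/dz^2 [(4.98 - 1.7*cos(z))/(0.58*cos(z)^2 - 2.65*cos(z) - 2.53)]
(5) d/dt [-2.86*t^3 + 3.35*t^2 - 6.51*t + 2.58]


(1) = 4*p^3 - 33*p^2 + 48*p + 44
(2) = 2
(3) = (-sqrt(2)*l^2 + 13*l^2 - 170*sqrt(2)*l + 42*sqrt(2) + 1092)/(l^4 - 14*sqrt(2)*l^3 + 14*l^3 - 196*sqrt(2)*l^2 + 147*l^2 - 686*sqrt(2)*l + 1372*l + 4802)
(4) = (0.2196813746*(1 - cos(z)^2)^2 - 0.0307303344*cos(z)^5 - 1.9767459043*cos(z)^3 + 3.9616624193*cos(z)^2 + 0.8932528194*cos(z) - 5.9884544691)/(-0.2188679245*cos(z)^2 + 1.0*cos(z) + 0.9547169811)^3
(5) = -8.58*t^2 + 6.7*t - 6.51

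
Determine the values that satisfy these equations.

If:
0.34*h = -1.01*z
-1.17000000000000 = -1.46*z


Then:
h = -2.38
z = 0.80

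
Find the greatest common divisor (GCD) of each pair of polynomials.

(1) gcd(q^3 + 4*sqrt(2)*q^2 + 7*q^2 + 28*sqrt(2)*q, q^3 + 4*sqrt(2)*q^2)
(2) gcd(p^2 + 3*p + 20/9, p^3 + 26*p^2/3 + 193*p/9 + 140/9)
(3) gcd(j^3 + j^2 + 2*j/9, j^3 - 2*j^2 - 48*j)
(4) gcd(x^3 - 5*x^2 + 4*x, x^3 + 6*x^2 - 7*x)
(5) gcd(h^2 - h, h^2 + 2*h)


(1) = gcd(q*(q + 7)*(q + 4*sqrt(2)), q^2*(q + 4*sqrt(2))) = q^2 + 4*sqrt(2)*q
(2) = gcd((p + 4/3)*(p + 5/3), (p + 4/3)*(p + 7/3)*(p + 5)) = p + 4/3
(3) = gcd(j*(j + 1/3)*(j + 2/3), j*(j - 8)*(j + 6)) = j
(4) = x^2 - x
(5) = gcd(h*(h - 1), h*(h + 2)) = h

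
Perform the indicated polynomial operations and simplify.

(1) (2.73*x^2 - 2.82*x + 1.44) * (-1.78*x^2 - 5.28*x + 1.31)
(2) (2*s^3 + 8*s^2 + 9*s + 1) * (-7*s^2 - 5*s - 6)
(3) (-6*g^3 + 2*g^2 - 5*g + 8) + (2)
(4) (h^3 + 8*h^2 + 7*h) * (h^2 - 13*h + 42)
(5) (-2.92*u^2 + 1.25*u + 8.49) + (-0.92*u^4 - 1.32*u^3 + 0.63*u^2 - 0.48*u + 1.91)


(1) = -4.8594*x^4 - 9.3948*x^3 + 15.9027*x^2 - 11.2974*x + 1.8864
(2) = -14*s^5 - 66*s^4 - 115*s^3 - 100*s^2 - 59*s - 6
(3) = -6*g^3 + 2*g^2 - 5*g + 10
(4) = h^5 - 5*h^4 - 55*h^3 + 245*h^2 + 294*h
(5) = -0.92*u^4 - 1.32*u^3 - 2.29*u^2 + 0.77*u + 10.4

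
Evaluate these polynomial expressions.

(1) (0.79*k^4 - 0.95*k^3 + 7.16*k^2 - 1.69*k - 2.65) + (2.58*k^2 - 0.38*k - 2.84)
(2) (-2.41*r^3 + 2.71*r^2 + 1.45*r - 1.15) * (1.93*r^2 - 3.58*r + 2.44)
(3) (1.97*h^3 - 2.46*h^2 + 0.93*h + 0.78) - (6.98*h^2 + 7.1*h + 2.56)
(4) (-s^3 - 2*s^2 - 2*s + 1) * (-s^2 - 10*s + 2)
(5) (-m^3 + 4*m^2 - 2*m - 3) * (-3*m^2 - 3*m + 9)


(1) = 0.79*k^4 - 0.95*k^3 + 9.74*k^2 - 2.07*k - 5.49
(2) = -4.6513*r^5 + 13.8581*r^4 - 12.7837*r^3 - 0.7981*r^2 + 7.655*r - 2.806
(3) = 1.97*h^3 - 9.44*h^2 - 6.17*h - 1.78
(4) = s^5 + 12*s^4 + 20*s^3 + 15*s^2 - 14*s + 2
(5) = 3*m^5 - 9*m^4 - 15*m^3 + 51*m^2 - 9*m - 27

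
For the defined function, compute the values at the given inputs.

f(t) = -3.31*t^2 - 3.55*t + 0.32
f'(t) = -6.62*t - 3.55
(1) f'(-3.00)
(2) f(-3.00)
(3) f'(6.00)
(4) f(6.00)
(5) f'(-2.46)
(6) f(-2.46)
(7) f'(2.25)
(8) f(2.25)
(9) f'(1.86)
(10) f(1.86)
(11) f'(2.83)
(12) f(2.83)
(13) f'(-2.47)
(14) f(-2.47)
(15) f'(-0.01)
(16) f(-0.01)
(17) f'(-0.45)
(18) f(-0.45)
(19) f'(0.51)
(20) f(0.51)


(1) = 16.31
(2) = -18.82
(3) = -43.27
(4) = -140.14
(5) = 12.74
(6) = -10.98
(7) = -18.45
(8) = -24.42
(9) = -15.86
(10) = -17.73
(11) = -22.28
(12) = -36.24
(13) = 12.80
(14) = -11.11
(15) = -3.48
(16) = 0.36
(17) = -0.57
(18) = 1.25
(19) = -6.93
(20) = -2.35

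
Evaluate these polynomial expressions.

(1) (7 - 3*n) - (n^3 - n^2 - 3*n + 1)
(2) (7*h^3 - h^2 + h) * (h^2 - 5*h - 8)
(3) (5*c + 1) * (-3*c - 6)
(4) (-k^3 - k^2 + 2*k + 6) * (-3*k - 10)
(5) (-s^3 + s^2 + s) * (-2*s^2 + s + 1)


(1) = -n^3 + n^2 + 6
(2) = 7*h^5 - 36*h^4 - 50*h^3 + 3*h^2 - 8*h
(3) = -15*c^2 - 33*c - 6
(4) = 3*k^4 + 13*k^3 + 4*k^2 - 38*k - 60
(5) = 2*s^5 - 3*s^4 - 2*s^3 + 2*s^2 + s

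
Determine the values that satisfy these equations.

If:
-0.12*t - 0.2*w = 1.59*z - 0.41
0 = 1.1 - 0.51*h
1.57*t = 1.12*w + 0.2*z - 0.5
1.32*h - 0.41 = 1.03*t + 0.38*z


Then:
h = 2.16
t = 2.53
w = 4.07
z = -0.45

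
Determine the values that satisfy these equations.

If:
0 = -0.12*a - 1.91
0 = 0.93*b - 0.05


Then:
a = -15.92
b = 0.05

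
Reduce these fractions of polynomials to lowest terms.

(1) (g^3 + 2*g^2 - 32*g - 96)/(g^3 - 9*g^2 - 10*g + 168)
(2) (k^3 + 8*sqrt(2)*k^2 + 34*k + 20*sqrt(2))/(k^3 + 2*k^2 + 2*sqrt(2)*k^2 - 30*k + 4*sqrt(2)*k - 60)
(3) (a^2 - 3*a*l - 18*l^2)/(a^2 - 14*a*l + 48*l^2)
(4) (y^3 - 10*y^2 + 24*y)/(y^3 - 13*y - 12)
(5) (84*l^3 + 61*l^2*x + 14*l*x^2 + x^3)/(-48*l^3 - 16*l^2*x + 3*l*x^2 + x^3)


(1) = (g + 4)/(g - 7)
(2) = (k^2 + 3*sqrt(2)*k + 4)/(k^2 + k*(2 - 3*sqrt(2)) - 6*sqrt(2))
(3) = (a + 3*l)/(a - 8*l)
(4) = (y^2 - 6*y)/(y^2 + 4*y + 3)
(5) = (7*l + x)/(-4*l + x)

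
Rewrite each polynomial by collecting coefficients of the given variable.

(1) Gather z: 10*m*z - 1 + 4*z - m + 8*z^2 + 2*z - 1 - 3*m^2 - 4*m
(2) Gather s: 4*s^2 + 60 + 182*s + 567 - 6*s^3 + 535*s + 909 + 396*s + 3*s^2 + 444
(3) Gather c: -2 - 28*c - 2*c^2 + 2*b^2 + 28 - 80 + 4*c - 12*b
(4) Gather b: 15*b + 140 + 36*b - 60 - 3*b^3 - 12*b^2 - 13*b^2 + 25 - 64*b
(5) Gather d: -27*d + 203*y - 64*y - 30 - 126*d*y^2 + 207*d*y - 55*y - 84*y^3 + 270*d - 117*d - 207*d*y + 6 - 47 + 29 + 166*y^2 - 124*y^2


(1) = -3*m^2 - 5*m + 8*z^2 + z*(10*m + 6) - 2
(2) = -6*s^3 + 7*s^2 + 1113*s + 1980
(3) = 2*b^2 - 12*b - 2*c^2 - 24*c - 54
(4) = -3*b^3 - 25*b^2 - 13*b + 105
(5) = d*(126 - 126*y^2) - 84*y^3 + 42*y^2 + 84*y - 42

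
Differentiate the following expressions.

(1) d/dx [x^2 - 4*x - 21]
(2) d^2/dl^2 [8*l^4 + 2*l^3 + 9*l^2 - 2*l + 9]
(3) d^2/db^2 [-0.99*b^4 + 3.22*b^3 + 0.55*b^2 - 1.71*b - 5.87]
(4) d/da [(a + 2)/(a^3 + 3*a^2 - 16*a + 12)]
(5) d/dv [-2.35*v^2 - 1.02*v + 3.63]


(1) = 2*x - 4
(2) = 96*l^2 + 12*l + 18
(3) = -11.88*b^2 + 19.32*b + 1.1
(4) = (a^3 + 3*a^2 - 16*a - (a + 2)*(3*a^2 + 6*a - 16) + 12)/(a^3 + 3*a^2 - 16*a + 12)^2
(5) = -4.7*v - 1.02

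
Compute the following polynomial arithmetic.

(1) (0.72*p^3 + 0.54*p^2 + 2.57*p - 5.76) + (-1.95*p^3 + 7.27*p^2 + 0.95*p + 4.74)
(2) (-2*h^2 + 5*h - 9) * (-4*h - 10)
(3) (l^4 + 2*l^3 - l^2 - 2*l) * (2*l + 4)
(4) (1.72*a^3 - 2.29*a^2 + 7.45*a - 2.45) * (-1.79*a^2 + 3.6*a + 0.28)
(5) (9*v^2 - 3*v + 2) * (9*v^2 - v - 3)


(1) = -1.23*p^3 + 7.81*p^2 + 3.52*p - 1.02
(2) = 8*h^3 - 14*h + 90
(3) = 2*l^5 + 8*l^4 + 6*l^3 - 8*l^2 - 8*l
(4) = -3.0788*a^5 + 10.2911*a^4 - 21.0979*a^3 + 30.5643*a^2 - 6.734*a - 0.686
(5) = 81*v^4 - 36*v^3 - 6*v^2 + 7*v - 6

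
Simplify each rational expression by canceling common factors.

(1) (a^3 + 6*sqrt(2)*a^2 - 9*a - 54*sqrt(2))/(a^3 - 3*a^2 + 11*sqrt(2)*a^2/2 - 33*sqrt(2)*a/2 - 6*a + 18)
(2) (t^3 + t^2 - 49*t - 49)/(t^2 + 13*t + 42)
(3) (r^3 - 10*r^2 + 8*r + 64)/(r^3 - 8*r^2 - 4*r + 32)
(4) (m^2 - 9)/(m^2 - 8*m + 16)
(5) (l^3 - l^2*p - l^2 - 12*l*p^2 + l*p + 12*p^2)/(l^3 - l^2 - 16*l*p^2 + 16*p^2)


(1) = (2*a + 6)/(2*a - sqrt(2))
(2) = (t^2 - 6*t - 7)/(t + 6)
(3) = (r - 4)/(r - 2)
(4) = (m^2 - 9)/(m^2 - 8*m + 16)
(5) = (l + 3*p)/(l + 4*p)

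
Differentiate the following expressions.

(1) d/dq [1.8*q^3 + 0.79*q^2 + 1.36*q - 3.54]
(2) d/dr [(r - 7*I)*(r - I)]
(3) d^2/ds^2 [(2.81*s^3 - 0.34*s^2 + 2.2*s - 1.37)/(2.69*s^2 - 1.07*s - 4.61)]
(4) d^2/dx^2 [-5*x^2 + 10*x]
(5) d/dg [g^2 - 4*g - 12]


(1) = 5.4*q^2 + 1.58*q + 1.36
(2) = 2*r - 8*I
(3) = (106.008992*s^3 - 1.613256*s^2 + 545.661912*s - 73.2708)/(19.465109*s^6 - 23.227881*s^5 - 90.83592*s^4 + 78.388735*s^3 + 155.67048*s^2 - 68.219241*s - 97.972181)
(4) = -10
(5) = 2*g - 4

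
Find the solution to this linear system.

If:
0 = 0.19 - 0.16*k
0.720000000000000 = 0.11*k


Then:
No Solution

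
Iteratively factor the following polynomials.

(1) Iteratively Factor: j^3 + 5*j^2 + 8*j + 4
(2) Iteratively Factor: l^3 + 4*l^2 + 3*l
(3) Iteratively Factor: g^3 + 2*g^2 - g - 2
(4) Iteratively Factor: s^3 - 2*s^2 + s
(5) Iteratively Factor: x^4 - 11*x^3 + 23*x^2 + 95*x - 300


(1) = (j + 2)*(j^2 + 3*j + 2) = (j + 2)^2*(j + 1)
(2) = (l + 3)*(l^2 + l) = l*(l + 3)*(l + 1)
(3) = (g + 2)*(g^2 - 1) = (g - 1)*(g + 2)*(g + 1)
(4) = (s - 1)*(s^2 - s) = s*(s - 1)*(s - 1)
(5) = (x - 4)*(x^3 - 7*x^2 - 5*x + 75) = (x - 5)*(x - 4)*(x^2 - 2*x - 15) = (x - 5)*(x - 4)*(x + 3)*(x - 5)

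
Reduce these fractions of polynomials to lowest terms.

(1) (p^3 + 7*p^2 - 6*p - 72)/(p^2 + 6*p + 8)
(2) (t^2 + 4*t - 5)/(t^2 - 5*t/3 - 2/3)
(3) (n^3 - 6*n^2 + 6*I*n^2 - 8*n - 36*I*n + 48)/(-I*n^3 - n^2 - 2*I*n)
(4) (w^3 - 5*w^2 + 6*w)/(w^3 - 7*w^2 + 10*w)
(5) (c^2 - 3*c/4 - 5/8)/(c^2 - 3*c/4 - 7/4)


(1) = (p^2 + 3*p - 18)/(p + 2)
(2) = (3*t^2 + 12*t - 15)/(3*t^2 - 5*t - 2)
(3) = (I*n^3 + n^2*(-6 - 6*I) + n*(36 - 8*I) + 48*I)/(n^3 - I*n^2 + 2*n)
(4) = (w - 3)/(w - 5)
(5) = (8*c^2 - 6*c - 5)/(8*c^2 - 6*c - 14)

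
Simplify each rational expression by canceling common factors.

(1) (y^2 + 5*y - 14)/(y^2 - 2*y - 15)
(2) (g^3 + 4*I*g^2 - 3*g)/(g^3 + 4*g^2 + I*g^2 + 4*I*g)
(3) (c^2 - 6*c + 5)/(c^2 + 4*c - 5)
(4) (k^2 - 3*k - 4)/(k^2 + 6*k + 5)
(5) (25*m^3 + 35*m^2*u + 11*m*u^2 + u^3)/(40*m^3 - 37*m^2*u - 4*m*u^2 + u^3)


(1) = (y^2 + 5*y - 14)/(y^2 - 2*y - 15)
(2) = (g + 3*I)/(g + 4)
(3) = (c - 5)/(c + 5)
(4) = (k - 4)/(k + 5)
(5) = (5*m^2 + 6*m*u + u^2)/(8*m^2 - 9*m*u + u^2)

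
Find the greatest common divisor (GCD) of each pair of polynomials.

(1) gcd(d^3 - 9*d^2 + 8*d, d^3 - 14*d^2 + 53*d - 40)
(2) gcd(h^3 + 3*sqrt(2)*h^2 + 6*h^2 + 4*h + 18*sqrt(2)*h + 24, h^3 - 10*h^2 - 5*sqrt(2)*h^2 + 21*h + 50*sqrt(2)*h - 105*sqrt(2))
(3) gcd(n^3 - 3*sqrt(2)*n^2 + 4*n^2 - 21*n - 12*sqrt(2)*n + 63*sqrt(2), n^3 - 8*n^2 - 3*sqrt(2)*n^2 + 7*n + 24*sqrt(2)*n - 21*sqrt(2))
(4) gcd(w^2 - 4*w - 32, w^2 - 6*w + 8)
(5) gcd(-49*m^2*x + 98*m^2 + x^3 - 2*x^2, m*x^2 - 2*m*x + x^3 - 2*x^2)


(1) = d^2 - 9*d + 8
(2) = 1
(3) = n - 3*sqrt(2)
(4) = gcd((w - 8)*(w + 4), (w - 4)*(w - 2)) = 1
(5) = x - 2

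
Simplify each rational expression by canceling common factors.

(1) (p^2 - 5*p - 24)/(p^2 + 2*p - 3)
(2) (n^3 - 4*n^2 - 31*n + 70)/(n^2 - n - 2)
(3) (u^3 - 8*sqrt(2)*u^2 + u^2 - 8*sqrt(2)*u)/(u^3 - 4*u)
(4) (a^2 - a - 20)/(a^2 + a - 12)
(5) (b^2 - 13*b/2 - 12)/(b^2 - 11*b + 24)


(1) = (p - 8)/(p - 1)
(2) = (n^2 - 2*n - 35)/(n + 1)
(3) = (u^2 + u*(1 - 8*sqrt(2)) - 8*sqrt(2))/(u^2 - 4)
(4) = (a - 5)/(a - 3)
(5) = (2*b + 3)/(2*b - 6)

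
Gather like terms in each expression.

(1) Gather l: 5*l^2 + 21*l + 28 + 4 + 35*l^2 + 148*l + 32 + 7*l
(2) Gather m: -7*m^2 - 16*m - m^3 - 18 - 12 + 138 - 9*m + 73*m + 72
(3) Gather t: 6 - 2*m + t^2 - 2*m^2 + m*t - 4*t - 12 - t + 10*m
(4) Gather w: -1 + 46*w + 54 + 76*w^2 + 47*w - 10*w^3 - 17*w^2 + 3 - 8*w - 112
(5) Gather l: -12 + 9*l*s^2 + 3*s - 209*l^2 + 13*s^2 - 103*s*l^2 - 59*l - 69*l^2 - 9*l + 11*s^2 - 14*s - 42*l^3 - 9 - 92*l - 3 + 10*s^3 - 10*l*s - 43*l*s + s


(1) = 40*l^2 + 176*l + 64
(2) = -m^3 - 7*m^2 + 48*m + 180
(3) = -2*m^2 + 8*m + t^2 + t*(m - 5) - 6
(4) = -10*w^3 + 59*w^2 + 85*w - 56
(5) = -42*l^3 + l^2*(-103*s - 278) + l*(9*s^2 - 53*s - 160) + 10*s^3 + 24*s^2 - 10*s - 24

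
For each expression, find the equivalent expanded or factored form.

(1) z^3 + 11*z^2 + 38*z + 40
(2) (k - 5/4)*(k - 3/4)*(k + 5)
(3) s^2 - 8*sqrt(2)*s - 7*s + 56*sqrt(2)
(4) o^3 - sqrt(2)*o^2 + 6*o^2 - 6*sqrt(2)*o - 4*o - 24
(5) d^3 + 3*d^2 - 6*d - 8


(1) = (z + 2)*(z + 4)*(z + 5)
(2) = k^3 + 3*k^2 - 145*k/16 + 75/16
(3) = (s - 7)*(s - 8*sqrt(2))
(4) = (o + 6)*(o - 2*sqrt(2))*(o + sqrt(2))
(5) = (d - 2)*(d + 1)*(d + 4)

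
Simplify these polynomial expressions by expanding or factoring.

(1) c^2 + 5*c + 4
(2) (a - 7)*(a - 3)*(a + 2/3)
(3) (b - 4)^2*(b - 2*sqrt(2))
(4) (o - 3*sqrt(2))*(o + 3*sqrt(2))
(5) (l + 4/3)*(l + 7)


(1) = (c + 1)*(c + 4)
(2) = a^3 - 28*a^2/3 + 43*a/3 + 14
(3) = b^3 - 8*b^2 - 2*sqrt(2)*b^2 + 16*b + 16*sqrt(2)*b - 32*sqrt(2)
(4) = o^2 - 18
(5) = l^2 + 25*l/3 + 28/3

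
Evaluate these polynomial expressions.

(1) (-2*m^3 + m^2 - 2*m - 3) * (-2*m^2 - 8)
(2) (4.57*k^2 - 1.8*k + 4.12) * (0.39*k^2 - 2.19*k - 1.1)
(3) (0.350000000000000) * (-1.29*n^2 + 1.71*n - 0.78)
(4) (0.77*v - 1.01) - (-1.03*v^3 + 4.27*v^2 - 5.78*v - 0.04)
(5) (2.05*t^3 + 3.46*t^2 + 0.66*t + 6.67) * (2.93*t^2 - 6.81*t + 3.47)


(1) = 4*m^5 - 2*m^4 + 20*m^3 - 2*m^2 + 16*m + 24
(2) = 1.7823*k^4 - 10.7103*k^3 + 0.5218*k^2 - 7.0428*k - 4.532
(3) = -0.4515*n^2 + 0.5985*n - 0.273
(4) = 1.03*v^3 - 4.27*v^2 + 6.55*v - 0.97
(5) = 6.0065*t^5 - 3.8227*t^4 - 14.5153*t^3 + 27.0547*t^2 - 43.1325*t + 23.1449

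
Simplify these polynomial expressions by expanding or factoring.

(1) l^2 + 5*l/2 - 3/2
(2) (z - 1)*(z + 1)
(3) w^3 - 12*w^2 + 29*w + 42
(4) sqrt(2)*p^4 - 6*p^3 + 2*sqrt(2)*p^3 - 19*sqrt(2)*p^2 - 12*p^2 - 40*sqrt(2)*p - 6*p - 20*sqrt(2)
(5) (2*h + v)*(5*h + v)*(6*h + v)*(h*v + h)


(1) = (l - 1/2)*(l + 3)
(2) = z^2 - 1
(3) = (w - 7)*(w - 6)*(w + 1)
(4) = (p + 1)*(p - 5*sqrt(2))*(p + 2*sqrt(2))*(sqrt(2)*p + sqrt(2))
(5) = 60*h^4*v + 60*h^4 + 52*h^3*v^2 + 52*h^3*v + 13*h^2*v^3 + 13*h^2*v^2 + h*v^4 + h*v^3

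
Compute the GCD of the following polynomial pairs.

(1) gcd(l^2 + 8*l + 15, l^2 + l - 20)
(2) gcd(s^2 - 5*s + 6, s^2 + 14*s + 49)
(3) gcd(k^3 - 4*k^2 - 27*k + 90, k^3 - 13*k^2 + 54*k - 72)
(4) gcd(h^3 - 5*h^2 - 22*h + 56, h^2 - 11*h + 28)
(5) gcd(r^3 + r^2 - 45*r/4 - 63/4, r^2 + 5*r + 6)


(1) = gcd((l + 3)*(l + 5), (l - 4)*(l + 5)) = l + 5
(2) = 1
(3) = k^2 - 9*k + 18
(4) = gcd((h - 7)*(h - 2)*(h + 4), (h - 7)*(h - 4)) = h - 7
(5) = gcd((r - 7/2)*(r + 3/2)*(r + 3), (r + 2)*(r + 3)) = r + 3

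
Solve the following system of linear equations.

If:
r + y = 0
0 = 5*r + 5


Then:
r = -1
y = 1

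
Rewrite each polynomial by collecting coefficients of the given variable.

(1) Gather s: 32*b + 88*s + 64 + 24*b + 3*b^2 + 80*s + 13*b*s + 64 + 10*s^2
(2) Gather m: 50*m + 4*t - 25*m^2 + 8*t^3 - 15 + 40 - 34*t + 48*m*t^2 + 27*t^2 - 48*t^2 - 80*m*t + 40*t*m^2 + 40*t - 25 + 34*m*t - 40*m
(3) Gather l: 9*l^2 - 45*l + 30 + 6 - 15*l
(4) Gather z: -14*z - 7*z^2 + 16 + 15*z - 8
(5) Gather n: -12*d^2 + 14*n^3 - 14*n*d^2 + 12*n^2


(1) = 3*b^2 + 56*b + 10*s^2 + s*(13*b + 168) + 128
(2) = m^2*(40*t - 25) + m*(48*t^2 - 46*t + 10) + 8*t^3 - 21*t^2 + 10*t
(3) = 9*l^2 - 60*l + 36
(4) = -7*z^2 + z + 8
(5) = -14*d^2*n - 12*d^2 + 14*n^3 + 12*n^2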